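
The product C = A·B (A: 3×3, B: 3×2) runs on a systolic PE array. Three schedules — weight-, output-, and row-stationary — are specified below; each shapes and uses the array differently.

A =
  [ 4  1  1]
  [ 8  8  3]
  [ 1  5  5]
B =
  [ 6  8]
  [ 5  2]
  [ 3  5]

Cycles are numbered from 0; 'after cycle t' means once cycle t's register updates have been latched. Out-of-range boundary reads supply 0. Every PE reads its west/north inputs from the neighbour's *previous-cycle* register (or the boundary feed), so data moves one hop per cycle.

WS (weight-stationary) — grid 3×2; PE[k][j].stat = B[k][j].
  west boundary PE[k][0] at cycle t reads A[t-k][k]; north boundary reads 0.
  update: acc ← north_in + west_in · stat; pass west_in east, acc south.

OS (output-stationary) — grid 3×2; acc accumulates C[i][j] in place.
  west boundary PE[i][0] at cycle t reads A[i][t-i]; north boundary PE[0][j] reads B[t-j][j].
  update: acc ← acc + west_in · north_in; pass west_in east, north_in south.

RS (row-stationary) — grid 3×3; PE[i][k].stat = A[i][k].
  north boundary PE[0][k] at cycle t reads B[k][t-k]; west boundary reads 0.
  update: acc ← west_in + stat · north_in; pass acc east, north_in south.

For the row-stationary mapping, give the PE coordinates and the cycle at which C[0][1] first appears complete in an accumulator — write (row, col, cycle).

(row, col, cycle) = (0, 2, 3)

Under RS, C[0][1] lands at PE[0][2]:
  after 0 — PE[0][2] acc=0, pass-E 0, pass-S 0
  after 1 — PE[0][2] acc=0, pass-E 0, pass-S 0
  after 2 — PE[0][2] acc=32, pass-E 32, pass-S 3
  after 3 — PE[0][2] acc=39, pass-E 39, pass-S 5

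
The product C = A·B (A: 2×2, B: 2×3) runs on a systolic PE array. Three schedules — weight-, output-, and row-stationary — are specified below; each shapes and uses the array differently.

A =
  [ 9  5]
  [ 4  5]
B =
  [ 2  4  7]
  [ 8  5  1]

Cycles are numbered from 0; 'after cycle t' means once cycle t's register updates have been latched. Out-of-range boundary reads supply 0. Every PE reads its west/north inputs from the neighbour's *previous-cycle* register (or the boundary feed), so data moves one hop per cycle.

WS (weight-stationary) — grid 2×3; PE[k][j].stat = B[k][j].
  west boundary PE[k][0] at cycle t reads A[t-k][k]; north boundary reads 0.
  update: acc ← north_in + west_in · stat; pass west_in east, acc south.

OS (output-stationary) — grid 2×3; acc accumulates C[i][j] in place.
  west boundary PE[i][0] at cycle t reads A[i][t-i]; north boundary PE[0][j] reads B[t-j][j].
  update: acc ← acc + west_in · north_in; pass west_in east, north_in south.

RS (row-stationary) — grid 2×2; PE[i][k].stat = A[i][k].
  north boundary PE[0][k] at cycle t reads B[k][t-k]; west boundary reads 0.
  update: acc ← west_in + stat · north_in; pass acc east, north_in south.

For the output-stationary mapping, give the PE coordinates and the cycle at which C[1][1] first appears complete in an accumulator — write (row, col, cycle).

OS: C[1][1] accumulates in PE[1][1]:
  cycle 0: PE[1][1] → acc 0, east 0, south 0
  cycle 1: PE[1][1] → acc 0, east 0, south 0
  cycle 2: PE[1][1] → acc 16, east 4, south 4
  cycle 3: PE[1][1] → acc 41, east 5, south 5

(row, col, cycle) = (1, 1, 3)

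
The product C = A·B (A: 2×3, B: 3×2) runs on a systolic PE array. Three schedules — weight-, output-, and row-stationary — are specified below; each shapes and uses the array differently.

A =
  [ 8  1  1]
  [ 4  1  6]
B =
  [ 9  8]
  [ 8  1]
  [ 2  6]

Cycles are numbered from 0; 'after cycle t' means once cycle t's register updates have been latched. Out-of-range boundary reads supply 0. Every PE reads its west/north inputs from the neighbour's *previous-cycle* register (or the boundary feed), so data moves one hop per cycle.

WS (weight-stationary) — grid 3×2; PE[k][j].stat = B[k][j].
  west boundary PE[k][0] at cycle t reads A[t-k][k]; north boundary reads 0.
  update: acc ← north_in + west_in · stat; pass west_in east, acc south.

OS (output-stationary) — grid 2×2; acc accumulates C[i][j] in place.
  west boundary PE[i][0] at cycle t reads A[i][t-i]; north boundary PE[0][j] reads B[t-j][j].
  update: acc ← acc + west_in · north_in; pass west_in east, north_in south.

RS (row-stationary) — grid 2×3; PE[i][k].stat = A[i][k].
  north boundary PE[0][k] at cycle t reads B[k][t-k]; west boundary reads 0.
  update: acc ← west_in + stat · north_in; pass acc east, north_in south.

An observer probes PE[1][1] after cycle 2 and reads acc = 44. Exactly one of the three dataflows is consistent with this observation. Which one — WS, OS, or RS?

Under WS (3×2), PE[1][1]:
  step 0 · PE1,1: acc=0; fwd→0 fwd↓0
  step 1 · PE1,1: acc=0; fwd→0 fwd↓0
  step 2 · PE1,1: acc=65; fwd→1 fwd↓65
Under OS (2×2), PE[1][1]:
  step 0 · PE1,1: acc=0; fwd→0 fwd↓0
  step 1 · PE1,1: acc=0; fwd→0 fwd↓0
  step 2 · PE1,1: acc=32; fwd→4 fwd↓8
Under RS (2×3), PE[1][1]:
  step 0 · PE1,1: acc=0; fwd→0 fwd↓0
  step 1 · PE1,1: acc=0; fwd→0 fwd↓0
  step 2 · PE1,1: acc=44; fwd→44 fwd↓8

dataflow = RS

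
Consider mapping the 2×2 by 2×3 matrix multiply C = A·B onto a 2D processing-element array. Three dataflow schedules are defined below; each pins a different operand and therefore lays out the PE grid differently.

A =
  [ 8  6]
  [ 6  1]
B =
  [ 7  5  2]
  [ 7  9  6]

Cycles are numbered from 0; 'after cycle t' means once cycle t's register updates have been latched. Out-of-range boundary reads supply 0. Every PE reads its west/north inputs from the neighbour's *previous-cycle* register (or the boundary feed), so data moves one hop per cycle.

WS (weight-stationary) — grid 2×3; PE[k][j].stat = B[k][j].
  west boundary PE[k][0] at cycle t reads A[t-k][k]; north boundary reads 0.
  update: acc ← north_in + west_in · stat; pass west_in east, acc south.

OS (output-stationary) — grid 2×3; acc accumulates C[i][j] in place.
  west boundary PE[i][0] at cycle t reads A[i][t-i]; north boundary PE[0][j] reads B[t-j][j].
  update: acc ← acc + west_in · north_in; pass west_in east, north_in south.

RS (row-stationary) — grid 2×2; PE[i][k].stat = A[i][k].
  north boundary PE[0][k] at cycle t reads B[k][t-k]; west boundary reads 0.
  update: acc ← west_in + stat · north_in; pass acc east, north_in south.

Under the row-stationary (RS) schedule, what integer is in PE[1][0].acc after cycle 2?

RS (2×2). Following PE[1][0] plus its west/north inputs:
  step 0 · PE0,0: acc=56; fwd→56 fwd↓7
  step 0 · PE1,0: acc=0; fwd→0 fwd↓0
  step 1 · PE0,0: acc=40; fwd→40 fwd↓5
  step 1 · PE1,0: acc=42; fwd→42 fwd↓7
  step 2 · PE0,0: acc=16; fwd→16 fwd↓2
  step 2 · PE1,0: acc=30; fwd→30 fwd↓5

PE[1][0].acc = 30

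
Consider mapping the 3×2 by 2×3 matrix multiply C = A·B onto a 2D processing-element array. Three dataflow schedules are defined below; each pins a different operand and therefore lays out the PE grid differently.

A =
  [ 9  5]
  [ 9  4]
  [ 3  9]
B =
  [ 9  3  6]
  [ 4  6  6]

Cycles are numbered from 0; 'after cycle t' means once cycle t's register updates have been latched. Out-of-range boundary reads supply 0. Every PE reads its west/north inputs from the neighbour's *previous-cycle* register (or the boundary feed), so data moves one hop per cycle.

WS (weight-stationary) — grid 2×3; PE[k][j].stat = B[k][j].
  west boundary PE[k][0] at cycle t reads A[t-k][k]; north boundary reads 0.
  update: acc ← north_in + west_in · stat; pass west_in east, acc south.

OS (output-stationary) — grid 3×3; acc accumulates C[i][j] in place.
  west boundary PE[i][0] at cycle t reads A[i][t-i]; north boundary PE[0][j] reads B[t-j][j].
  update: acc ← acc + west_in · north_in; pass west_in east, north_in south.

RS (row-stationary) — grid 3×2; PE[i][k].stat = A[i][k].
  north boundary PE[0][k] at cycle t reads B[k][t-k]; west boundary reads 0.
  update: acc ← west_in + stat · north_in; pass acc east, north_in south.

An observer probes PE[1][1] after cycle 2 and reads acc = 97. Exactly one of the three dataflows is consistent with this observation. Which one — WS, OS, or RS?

dataflow = RS

WS (2×3 grid), PE[1][1]:
  t=0 PE[1][1]: acc=0 h=0 v=0
  t=1 PE[1][1]: acc=0 h=0 v=0
  t=2 PE[1][1]: acc=57 h=5 v=57
OS (3×3 grid), PE[1][1]:
  t=0 PE[1][1]: acc=0 h=0 v=0
  t=1 PE[1][1]: acc=0 h=0 v=0
  t=2 PE[1][1]: acc=27 h=9 v=3
RS (3×2 grid), PE[1][1]:
  t=0 PE[1][1]: acc=0 h=0 v=0
  t=1 PE[1][1]: acc=0 h=0 v=0
  t=2 PE[1][1]: acc=97 h=97 v=4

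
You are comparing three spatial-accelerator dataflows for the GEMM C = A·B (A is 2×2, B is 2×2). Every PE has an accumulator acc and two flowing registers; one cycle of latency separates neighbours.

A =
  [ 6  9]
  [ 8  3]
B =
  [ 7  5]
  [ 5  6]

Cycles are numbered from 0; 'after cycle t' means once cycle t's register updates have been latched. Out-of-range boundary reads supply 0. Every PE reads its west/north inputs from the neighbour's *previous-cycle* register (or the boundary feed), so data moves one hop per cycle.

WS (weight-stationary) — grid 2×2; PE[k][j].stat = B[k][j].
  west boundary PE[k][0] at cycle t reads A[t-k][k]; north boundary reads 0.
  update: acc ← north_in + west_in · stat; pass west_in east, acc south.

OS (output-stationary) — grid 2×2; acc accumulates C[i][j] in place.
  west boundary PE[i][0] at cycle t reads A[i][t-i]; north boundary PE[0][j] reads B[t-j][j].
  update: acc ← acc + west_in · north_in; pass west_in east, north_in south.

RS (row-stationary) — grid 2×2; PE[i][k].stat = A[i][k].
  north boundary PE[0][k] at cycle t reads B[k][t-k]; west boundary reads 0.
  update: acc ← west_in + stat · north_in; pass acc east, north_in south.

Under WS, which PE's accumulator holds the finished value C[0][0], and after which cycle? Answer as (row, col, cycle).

Under WS, C[0][0] lands at PE[1][0]:
  after 0 — PE[1][0] acc=0, pass-E 0, pass-S 0
  after 1 — PE[1][0] acc=87, pass-E 9, pass-S 87

(row, col, cycle) = (1, 0, 1)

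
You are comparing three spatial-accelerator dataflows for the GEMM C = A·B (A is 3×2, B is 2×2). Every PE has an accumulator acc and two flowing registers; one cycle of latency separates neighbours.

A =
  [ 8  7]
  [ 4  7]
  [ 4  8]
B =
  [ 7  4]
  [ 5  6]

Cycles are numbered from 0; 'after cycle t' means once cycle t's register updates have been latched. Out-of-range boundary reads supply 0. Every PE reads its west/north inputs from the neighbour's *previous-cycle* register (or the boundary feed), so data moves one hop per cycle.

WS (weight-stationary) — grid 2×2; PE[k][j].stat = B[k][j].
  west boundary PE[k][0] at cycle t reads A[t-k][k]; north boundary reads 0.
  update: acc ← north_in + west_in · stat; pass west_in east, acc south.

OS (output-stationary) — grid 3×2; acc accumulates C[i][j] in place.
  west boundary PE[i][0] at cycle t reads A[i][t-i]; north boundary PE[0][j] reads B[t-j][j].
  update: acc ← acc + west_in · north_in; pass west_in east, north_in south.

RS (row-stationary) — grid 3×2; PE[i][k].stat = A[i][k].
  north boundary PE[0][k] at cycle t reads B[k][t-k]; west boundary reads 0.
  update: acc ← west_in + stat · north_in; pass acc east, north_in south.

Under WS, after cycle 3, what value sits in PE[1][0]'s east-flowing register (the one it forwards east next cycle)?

register = 8

WS 2×2: PE[1][0] cycle-by-cycle (with neighbour feeds):
  cycle 0: PE[0][0] → acc 56, east 8, south 56
  cycle 0: PE[1][0] → acc 0, east 0, south 0
  cycle 1: PE[0][0] → acc 28, east 4, south 28
  cycle 1: PE[1][0] → acc 91, east 7, south 91
  cycle 2: PE[0][0] → acc 28, east 4, south 28
  cycle 2: PE[1][0] → acc 63, east 7, south 63
  cycle 3: PE[0][0] → acc 0, east 0, south 0
  cycle 3: PE[1][0] → acc 68, east 8, south 68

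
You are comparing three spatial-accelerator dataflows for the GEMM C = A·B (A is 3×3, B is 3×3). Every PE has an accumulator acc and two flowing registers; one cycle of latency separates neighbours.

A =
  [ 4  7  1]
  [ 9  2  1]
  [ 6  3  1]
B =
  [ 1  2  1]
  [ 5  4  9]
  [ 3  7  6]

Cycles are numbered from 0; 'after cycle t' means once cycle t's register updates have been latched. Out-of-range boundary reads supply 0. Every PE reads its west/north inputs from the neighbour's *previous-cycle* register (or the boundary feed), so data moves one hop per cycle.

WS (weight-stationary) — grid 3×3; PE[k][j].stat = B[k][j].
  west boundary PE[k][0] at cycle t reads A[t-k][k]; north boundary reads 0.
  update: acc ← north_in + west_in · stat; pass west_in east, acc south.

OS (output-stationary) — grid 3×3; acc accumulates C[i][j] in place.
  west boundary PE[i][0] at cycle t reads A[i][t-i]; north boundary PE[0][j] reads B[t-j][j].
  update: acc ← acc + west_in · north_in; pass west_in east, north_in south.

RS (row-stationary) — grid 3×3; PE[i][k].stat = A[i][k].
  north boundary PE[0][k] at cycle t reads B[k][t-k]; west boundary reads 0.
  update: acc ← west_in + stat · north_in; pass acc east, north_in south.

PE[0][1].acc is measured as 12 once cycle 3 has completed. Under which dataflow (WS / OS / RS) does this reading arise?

— WS: 3×3; PE[0][1] trace:
  t=0 PE[0][1]: acc=0 h=0 v=0
  t=1 PE[0][1]: acc=8 h=4 v=8
  t=2 PE[0][1]: acc=18 h=9 v=18
  t=3 PE[0][1]: acc=12 h=6 v=12
— OS: 3×3; PE[0][1] trace:
  t=0 PE[0][1]: acc=0 h=0 v=0
  t=1 PE[0][1]: acc=8 h=4 v=2
  t=2 PE[0][1]: acc=36 h=7 v=4
  t=3 PE[0][1]: acc=43 h=1 v=7
— RS: 3×3; PE[0][1] trace:
  t=0 PE[0][1]: acc=0 h=0 v=0
  t=1 PE[0][1]: acc=39 h=39 v=5
  t=2 PE[0][1]: acc=36 h=36 v=4
  t=3 PE[0][1]: acc=67 h=67 v=9

dataflow = WS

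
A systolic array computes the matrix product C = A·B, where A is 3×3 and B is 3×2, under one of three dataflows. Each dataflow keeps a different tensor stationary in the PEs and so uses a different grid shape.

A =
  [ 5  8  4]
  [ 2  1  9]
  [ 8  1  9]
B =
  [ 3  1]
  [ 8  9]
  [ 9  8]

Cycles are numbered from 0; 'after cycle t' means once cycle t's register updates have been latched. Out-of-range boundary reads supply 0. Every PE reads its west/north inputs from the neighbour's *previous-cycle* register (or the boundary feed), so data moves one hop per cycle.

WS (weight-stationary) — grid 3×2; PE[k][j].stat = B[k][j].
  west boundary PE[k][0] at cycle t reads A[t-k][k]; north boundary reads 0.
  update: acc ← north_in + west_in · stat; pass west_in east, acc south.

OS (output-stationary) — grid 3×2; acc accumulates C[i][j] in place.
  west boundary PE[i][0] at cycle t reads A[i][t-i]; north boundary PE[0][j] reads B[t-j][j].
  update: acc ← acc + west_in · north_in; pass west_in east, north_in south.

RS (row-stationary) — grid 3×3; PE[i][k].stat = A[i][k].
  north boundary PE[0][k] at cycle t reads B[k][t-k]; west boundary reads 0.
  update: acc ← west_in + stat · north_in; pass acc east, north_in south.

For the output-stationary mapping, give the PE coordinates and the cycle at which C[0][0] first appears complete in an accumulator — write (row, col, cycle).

(row, col, cycle) = (0, 0, 2)

OS — PE[0][0] is where C[0][0] collects:
  @0  [0,0]  acc 15  |  →5  ↓3
  @1  [0,0]  acc 79  |  →8  ↓8
  @2  [0,0]  acc 115  |  →4  ↓9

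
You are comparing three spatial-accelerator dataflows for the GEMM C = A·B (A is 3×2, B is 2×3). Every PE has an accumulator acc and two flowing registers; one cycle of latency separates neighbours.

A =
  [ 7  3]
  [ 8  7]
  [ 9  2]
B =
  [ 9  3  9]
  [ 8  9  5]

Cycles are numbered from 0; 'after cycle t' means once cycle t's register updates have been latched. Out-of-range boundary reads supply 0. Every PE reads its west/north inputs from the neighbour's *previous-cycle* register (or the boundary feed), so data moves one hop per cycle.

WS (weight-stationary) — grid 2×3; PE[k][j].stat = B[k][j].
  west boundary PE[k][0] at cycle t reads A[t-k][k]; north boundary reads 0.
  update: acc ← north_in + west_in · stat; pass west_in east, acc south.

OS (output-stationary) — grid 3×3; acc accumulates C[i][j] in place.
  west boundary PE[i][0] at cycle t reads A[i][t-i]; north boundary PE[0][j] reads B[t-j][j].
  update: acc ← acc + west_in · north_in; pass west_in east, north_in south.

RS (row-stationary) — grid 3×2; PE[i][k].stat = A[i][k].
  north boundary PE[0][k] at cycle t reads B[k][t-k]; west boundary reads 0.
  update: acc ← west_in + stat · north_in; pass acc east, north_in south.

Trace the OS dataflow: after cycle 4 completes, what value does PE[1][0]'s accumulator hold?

Tracing OS — 3×3 array, target PE[1][0]:
  0: (0,0).acc=63  regs=<7,9>
  0: (1,0).acc=0  regs=<0,0>
  1: (0,0).acc=87  regs=<3,8>
  1: (1,0).acc=72  regs=<8,9>
  2: (0,0).acc=87  regs=<0,0>
  2: (1,0).acc=128  regs=<7,8>
  3: (0,0).acc=87  regs=<0,0>
  3: (1,0).acc=128  regs=<0,0>
  4: (0,0).acc=87  regs=<0,0>
  4: (1,0).acc=128  regs=<0,0>

PE[1][0].acc = 128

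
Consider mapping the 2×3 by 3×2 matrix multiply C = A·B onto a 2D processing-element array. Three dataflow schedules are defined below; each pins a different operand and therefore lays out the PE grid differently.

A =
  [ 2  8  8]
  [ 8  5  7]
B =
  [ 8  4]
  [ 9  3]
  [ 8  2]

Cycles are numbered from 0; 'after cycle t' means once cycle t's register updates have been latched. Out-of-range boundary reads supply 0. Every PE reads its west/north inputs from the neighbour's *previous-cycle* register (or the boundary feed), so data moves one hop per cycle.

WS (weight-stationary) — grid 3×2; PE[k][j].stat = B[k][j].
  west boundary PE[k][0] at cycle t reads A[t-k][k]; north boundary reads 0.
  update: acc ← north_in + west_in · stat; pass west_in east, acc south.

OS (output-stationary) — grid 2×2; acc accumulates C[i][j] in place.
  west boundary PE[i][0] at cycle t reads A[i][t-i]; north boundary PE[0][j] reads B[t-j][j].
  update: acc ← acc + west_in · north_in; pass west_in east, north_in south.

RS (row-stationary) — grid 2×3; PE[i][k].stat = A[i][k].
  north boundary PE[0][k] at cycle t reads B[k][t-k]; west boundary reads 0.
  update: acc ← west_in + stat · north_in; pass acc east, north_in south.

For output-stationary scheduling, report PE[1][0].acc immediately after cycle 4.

PE[1][0].acc = 165

OS 2×2: PE[1][0] cycle-by-cycle (with neighbour feeds):
  cycle 0: PE[0][0] → acc 16, east 2, south 8
  cycle 0: PE[1][0] → acc 0, east 0, south 0
  cycle 1: PE[0][0] → acc 88, east 8, south 9
  cycle 1: PE[1][0] → acc 64, east 8, south 8
  cycle 2: PE[0][0] → acc 152, east 8, south 8
  cycle 2: PE[1][0] → acc 109, east 5, south 9
  cycle 3: PE[0][0] → acc 152, east 0, south 0
  cycle 3: PE[1][0] → acc 165, east 7, south 8
  cycle 4: PE[0][0] → acc 152, east 0, south 0
  cycle 4: PE[1][0] → acc 165, east 0, south 0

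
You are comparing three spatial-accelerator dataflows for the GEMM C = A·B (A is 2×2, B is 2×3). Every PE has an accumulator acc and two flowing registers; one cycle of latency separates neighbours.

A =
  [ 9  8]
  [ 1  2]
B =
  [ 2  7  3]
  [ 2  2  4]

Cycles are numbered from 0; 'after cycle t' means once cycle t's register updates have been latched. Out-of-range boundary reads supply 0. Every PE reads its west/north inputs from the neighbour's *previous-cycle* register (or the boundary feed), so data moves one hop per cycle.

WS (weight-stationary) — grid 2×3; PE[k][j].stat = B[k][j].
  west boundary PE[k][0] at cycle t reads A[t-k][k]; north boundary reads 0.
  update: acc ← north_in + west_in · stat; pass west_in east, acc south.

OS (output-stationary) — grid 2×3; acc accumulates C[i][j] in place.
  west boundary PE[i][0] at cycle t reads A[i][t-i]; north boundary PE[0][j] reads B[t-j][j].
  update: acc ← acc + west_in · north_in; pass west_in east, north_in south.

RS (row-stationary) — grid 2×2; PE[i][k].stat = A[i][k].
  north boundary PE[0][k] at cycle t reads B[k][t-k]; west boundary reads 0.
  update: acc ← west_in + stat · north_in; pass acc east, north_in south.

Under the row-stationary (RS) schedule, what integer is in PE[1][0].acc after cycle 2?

PE[1][0].acc = 7

RS on a 2×2 grid — tracing PE[1][0] and its feeders:
  c0 r0c0: 18 / 18 / 2
  c0 r1c0: 0 / 0 / 0
  c1 r0c0: 63 / 63 / 7
  c1 r1c0: 2 / 2 / 2
  c2 r0c0: 27 / 27 / 3
  c2 r1c0: 7 / 7 / 7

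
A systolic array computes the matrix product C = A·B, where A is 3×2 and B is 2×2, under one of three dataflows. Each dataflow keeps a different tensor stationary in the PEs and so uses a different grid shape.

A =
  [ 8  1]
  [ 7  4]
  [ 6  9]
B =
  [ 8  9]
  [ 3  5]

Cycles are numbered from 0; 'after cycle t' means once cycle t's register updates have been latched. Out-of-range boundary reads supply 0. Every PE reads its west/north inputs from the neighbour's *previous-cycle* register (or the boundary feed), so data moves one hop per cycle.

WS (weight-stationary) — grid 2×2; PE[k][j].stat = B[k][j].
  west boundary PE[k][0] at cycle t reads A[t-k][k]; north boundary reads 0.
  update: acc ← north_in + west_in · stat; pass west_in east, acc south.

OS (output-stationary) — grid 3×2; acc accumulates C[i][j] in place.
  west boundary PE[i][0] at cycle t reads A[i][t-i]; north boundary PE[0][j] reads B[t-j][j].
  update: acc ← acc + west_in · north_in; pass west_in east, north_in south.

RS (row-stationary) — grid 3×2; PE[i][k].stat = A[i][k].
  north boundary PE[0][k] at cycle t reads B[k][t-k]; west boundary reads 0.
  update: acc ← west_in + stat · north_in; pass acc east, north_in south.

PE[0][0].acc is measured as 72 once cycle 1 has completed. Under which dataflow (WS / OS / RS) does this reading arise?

WS (2×2 grid), PE[0][0]:
  after 0 — PE[0][0] acc=64, pass-E 8, pass-S 64
  after 1 — PE[0][0] acc=56, pass-E 7, pass-S 56
OS (3×2 grid), PE[0][0]:
  after 0 — PE[0][0] acc=64, pass-E 8, pass-S 8
  after 1 — PE[0][0] acc=67, pass-E 1, pass-S 3
RS (3×2 grid), PE[0][0]:
  after 0 — PE[0][0] acc=64, pass-E 64, pass-S 8
  after 1 — PE[0][0] acc=72, pass-E 72, pass-S 9

dataflow = RS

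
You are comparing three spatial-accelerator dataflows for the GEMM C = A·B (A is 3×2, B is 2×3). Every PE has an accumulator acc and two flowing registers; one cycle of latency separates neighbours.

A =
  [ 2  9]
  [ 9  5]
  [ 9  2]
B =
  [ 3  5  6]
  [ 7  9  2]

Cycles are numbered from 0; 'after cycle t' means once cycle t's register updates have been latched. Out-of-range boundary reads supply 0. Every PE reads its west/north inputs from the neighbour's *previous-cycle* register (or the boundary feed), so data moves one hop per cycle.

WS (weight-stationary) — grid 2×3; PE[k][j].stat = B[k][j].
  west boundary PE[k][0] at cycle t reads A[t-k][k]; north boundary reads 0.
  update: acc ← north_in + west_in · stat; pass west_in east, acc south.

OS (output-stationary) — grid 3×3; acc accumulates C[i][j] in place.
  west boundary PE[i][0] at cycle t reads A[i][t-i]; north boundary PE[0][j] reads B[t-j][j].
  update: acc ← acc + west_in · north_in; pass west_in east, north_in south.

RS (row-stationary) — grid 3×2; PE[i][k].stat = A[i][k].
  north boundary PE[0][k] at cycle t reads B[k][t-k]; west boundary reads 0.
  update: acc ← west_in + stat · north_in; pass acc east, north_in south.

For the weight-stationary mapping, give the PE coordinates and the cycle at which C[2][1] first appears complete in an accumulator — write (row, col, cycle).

WS — PE[1][1] is where C[2][1] collects:
  t=0 PE[1][1]: acc=0 h=0 v=0
  t=1 PE[1][1]: acc=0 h=0 v=0
  t=2 PE[1][1]: acc=91 h=9 v=91
  t=3 PE[1][1]: acc=90 h=5 v=90
  t=4 PE[1][1]: acc=63 h=2 v=63

(row, col, cycle) = (1, 1, 4)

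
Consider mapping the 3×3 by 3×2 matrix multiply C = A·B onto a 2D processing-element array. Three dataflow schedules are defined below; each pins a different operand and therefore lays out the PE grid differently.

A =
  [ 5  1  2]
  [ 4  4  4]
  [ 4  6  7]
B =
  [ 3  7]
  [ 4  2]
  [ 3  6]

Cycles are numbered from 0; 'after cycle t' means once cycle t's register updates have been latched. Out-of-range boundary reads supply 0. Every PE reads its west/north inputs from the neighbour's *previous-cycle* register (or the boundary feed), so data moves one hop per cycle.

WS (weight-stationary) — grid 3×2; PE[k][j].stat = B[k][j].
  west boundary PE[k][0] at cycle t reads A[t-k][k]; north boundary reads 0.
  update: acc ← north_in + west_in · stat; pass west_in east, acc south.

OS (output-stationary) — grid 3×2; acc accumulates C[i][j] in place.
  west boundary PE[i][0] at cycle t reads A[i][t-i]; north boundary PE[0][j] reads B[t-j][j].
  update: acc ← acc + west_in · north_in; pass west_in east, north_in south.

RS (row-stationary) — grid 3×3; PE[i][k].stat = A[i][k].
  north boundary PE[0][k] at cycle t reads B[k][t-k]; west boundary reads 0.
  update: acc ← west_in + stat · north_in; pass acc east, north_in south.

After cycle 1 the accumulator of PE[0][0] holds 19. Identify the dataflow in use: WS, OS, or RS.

WS [3×2] PE[0][0] across cycles:
  cycle 0: PE[0][0] → acc 15, east 5, south 15
  cycle 1: PE[0][0] → acc 12, east 4, south 12
OS [3×2] PE[0][0] across cycles:
  cycle 0: PE[0][0] → acc 15, east 5, south 3
  cycle 1: PE[0][0] → acc 19, east 1, south 4
RS [3×3] PE[0][0] across cycles:
  cycle 0: PE[0][0] → acc 15, east 15, south 3
  cycle 1: PE[0][0] → acc 35, east 35, south 7

dataflow = OS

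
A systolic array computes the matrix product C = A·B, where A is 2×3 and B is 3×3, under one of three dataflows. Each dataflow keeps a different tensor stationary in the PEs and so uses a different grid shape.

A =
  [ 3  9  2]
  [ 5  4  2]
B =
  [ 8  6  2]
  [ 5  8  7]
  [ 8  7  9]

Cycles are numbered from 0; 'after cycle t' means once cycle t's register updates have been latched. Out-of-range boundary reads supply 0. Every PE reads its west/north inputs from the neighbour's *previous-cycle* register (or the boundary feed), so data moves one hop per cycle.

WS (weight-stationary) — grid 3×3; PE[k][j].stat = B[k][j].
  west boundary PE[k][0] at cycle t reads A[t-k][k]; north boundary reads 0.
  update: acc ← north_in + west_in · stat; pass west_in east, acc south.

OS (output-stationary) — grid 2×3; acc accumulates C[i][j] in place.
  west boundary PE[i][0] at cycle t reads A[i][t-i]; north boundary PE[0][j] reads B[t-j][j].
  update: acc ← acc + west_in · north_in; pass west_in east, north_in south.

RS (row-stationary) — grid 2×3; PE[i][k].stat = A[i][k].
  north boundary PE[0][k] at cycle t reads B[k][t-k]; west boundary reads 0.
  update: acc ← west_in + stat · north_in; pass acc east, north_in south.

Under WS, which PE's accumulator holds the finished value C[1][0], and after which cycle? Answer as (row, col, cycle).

(row, col, cycle) = (2, 0, 3)

WS — PE[2][0] is where C[1][0] collects:
  cycle 0: PE[2][0] → acc 0, east 0, south 0
  cycle 1: PE[2][0] → acc 0, east 0, south 0
  cycle 2: PE[2][0] → acc 85, east 2, south 85
  cycle 3: PE[2][0] → acc 76, east 2, south 76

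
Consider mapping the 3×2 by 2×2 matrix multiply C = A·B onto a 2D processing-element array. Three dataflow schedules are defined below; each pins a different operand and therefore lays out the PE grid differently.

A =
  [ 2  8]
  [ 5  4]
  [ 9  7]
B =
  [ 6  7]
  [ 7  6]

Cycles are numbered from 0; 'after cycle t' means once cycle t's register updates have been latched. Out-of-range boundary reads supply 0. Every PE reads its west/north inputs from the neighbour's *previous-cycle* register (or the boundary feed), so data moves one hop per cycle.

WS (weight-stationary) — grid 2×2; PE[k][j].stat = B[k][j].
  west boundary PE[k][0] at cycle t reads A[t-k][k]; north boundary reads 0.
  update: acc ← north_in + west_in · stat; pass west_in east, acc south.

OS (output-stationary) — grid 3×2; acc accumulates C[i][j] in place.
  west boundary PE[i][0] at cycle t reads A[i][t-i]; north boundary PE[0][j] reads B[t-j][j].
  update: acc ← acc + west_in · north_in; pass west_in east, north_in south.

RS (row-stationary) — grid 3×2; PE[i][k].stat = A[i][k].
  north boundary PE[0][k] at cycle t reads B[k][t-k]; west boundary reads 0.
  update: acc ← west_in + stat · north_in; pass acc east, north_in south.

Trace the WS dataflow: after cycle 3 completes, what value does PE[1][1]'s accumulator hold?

WS 2×2: PE[1][1] cycle-by-cycle (with neighbour feeds):
  t=0 PE[0][1]: acc=0 h=0 v=0
  t=0 PE[1][0]: acc=0 h=0 v=0
  t=0 PE[1][1]: acc=0 h=0 v=0
  t=1 PE[0][1]: acc=14 h=2 v=14
  t=1 PE[1][0]: acc=68 h=8 v=68
  t=1 PE[1][1]: acc=0 h=0 v=0
  t=2 PE[0][1]: acc=35 h=5 v=35
  t=2 PE[1][0]: acc=58 h=4 v=58
  t=2 PE[1][1]: acc=62 h=8 v=62
  t=3 PE[0][1]: acc=63 h=9 v=63
  t=3 PE[1][0]: acc=103 h=7 v=103
  t=3 PE[1][1]: acc=59 h=4 v=59

PE[1][1].acc = 59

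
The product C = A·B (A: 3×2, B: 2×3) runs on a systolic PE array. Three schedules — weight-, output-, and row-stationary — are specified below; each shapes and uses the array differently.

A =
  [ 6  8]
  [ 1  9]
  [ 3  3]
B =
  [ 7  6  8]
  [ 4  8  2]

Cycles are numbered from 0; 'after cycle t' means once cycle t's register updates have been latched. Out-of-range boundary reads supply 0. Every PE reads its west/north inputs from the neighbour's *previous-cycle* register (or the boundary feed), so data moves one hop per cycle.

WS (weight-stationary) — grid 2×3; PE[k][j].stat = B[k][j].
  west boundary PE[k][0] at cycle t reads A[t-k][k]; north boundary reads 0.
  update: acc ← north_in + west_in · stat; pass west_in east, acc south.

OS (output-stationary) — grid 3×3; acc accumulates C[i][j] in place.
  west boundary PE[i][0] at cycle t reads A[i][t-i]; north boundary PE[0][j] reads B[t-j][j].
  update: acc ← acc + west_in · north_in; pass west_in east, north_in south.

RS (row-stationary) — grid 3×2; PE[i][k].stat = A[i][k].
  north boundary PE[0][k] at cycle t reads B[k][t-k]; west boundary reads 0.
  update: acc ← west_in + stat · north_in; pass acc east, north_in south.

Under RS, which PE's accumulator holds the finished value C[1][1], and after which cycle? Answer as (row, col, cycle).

RS — PE[1][1] is where C[1][1] collects:
  cycle 0: PE[1][1] → acc 0, east 0, south 0
  cycle 1: PE[1][1] → acc 0, east 0, south 0
  cycle 2: PE[1][1] → acc 43, east 43, south 4
  cycle 3: PE[1][1] → acc 78, east 78, south 8

(row, col, cycle) = (1, 1, 3)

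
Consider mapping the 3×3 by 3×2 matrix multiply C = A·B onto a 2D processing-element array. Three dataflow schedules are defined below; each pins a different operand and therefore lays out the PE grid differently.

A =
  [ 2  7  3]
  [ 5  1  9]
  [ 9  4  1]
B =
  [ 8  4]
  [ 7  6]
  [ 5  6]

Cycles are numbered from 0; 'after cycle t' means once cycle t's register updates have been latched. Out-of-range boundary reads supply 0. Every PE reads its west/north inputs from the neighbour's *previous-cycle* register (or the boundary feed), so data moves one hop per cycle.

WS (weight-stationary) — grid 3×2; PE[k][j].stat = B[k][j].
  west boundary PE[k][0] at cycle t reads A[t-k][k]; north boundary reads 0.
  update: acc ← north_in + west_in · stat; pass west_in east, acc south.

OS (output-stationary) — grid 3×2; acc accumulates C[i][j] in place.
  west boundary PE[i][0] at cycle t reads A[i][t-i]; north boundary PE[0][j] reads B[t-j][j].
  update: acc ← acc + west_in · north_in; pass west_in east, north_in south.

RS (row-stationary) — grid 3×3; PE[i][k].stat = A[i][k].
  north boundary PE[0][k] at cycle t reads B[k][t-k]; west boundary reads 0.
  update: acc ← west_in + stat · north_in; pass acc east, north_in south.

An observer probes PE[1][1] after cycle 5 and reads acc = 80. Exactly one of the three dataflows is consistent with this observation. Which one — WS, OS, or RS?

dataflow = OS

WS (3×2 grid), PE[1][1]:
  t=0 PE[1][1]: acc=0 h=0 v=0
  t=1 PE[1][1]: acc=0 h=0 v=0
  t=2 PE[1][1]: acc=50 h=7 v=50
  t=3 PE[1][1]: acc=26 h=1 v=26
  t=4 PE[1][1]: acc=60 h=4 v=60
  t=5 PE[1][1]: acc=0 h=0 v=0
OS (3×2 grid), PE[1][1]:
  t=0 PE[1][1]: acc=0 h=0 v=0
  t=1 PE[1][1]: acc=0 h=0 v=0
  t=2 PE[1][1]: acc=20 h=5 v=4
  t=3 PE[1][1]: acc=26 h=1 v=6
  t=4 PE[1][1]: acc=80 h=9 v=6
  t=5 PE[1][1]: acc=80 h=0 v=0
RS (3×3 grid), PE[1][1]:
  t=0 PE[1][1]: acc=0 h=0 v=0
  t=1 PE[1][1]: acc=0 h=0 v=0
  t=2 PE[1][1]: acc=47 h=47 v=7
  t=3 PE[1][1]: acc=26 h=26 v=6
  t=4 PE[1][1]: acc=0 h=0 v=0
  t=5 PE[1][1]: acc=0 h=0 v=0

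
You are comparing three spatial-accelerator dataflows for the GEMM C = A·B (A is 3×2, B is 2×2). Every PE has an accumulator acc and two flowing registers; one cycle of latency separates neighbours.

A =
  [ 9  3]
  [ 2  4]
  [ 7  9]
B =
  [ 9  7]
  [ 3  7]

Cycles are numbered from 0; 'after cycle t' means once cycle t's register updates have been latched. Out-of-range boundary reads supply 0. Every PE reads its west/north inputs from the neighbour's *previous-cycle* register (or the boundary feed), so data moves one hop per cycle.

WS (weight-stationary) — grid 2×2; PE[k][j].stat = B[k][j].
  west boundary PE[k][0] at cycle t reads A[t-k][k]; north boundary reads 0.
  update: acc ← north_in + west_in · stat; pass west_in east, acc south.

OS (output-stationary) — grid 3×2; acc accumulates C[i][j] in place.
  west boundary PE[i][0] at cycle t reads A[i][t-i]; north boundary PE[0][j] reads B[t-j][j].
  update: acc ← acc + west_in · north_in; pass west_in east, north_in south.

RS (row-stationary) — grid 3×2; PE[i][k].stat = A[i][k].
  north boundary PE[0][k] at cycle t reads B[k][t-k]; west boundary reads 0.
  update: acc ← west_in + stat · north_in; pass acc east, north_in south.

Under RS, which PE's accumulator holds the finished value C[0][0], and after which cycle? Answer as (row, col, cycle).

Under RS, C[0][0] lands at PE[0][1]:
  0: (0,1).acc=0  regs=<0,0>
  1: (0,1).acc=90  regs=<90,3>

(row, col, cycle) = (0, 1, 1)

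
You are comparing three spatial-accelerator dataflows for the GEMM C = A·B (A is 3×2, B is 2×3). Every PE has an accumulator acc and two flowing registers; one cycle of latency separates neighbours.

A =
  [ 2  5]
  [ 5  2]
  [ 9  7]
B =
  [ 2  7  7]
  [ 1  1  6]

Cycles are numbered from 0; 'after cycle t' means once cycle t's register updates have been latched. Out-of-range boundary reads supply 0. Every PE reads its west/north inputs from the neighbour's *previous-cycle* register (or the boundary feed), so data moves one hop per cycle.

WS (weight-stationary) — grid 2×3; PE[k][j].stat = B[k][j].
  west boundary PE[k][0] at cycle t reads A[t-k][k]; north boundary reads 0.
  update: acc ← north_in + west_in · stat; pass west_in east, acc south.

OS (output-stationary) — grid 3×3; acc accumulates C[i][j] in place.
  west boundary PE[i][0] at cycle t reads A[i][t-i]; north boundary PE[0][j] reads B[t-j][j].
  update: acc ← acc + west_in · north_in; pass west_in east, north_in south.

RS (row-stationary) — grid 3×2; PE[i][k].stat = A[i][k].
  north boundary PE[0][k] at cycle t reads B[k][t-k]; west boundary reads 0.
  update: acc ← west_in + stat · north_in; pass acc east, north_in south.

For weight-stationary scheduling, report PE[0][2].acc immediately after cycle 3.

WS (2×3). Following PE[0][2] plus its west/north inputs:
  cycle 0: PE[0][1] → acc 0, east 0, south 0
  cycle 0: PE[0][2] → acc 0, east 0, south 0
  cycle 1: PE[0][1] → acc 14, east 2, south 14
  cycle 1: PE[0][2] → acc 0, east 0, south 0
  cycle 2: PE[0][1] → acc 35, east 5, south 35
  cycle 2: PE[0][2] → acc 14, east 2, south 14
  cycle 3: PE[0][1] → acc 63, east 9, south 63
  cycle 3: PE[0][2] → acc 35, east 5, south 35

PE[0][2].acc = 35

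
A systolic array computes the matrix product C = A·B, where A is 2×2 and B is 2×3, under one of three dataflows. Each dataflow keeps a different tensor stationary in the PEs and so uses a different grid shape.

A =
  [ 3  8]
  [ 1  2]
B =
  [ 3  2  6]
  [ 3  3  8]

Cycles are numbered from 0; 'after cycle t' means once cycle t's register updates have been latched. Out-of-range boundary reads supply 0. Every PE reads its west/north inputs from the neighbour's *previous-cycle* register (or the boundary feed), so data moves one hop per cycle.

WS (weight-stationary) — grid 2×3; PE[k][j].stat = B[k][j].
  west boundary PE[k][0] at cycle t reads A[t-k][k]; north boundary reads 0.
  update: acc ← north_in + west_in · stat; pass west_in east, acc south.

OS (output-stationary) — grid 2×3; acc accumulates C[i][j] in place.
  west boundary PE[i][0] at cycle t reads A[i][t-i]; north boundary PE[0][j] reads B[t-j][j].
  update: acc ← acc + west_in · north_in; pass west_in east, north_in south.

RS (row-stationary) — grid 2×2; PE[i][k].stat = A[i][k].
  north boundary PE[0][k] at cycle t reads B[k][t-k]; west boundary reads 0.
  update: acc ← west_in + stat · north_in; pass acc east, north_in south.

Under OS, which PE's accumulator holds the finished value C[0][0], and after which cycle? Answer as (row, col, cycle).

Under OS, C[0][0] lands at PE[0][0]:
  after 0 — PE[0][0] acc=9, pass-E 3, pass-S 3
  after 1 — PE[0][0] acc=33, pass-E 8, pass-S 3

(row, col, cycle) = (0, 0, 1)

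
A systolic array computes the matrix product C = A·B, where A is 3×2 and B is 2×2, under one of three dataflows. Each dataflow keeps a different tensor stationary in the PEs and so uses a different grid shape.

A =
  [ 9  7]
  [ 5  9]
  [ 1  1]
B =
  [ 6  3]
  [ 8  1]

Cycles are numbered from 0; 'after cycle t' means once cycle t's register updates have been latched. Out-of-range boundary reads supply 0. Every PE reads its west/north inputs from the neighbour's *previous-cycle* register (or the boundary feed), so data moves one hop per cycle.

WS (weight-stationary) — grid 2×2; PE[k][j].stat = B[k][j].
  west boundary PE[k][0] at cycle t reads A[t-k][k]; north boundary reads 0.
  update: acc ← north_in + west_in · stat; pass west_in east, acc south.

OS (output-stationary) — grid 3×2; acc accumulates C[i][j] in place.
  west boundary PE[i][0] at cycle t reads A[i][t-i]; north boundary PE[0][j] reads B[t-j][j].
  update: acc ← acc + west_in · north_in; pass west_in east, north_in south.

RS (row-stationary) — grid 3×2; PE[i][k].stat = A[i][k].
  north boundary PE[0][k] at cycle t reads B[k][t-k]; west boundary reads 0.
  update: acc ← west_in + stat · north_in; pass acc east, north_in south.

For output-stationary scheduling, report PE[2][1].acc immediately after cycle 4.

PE[2][1].acc = 4

Tracing OS — 3×2 array, target PE[2][1]:
  [0] (1,1) acc=0 (h:0 v:0)
  [0] (2,0) acc=0 (h:0 v:0)
  [0] (2,1) acc=0 (h:0 v:0)
  [1] (1,1) acc=0 (h:0 v:0)
  [1] (2,0) acc=0 (h:0 v:0)
  [1] (2,1) acc=0 (h:0 v:0)
  [2] (1,1) acc=15 (h:5 v:3)
  [2] (2,0) acc=6 (h:1 v:6)
  [2] (2,1) acc=0 (h:0 v:0)
  [3] (1,1) acc=24 (h:9 v:1)
  [3] (2,0) acc=14 (h:1 v:8)
  [3] (2,1) acc=3 (h:1 v:3)
  [4] (1,1) acc=24 (h:0 v:0)
  [4] (2,0) acc=14 (h:0 v:0)
  [4] (2,1) acc=4 (h:1 v:1)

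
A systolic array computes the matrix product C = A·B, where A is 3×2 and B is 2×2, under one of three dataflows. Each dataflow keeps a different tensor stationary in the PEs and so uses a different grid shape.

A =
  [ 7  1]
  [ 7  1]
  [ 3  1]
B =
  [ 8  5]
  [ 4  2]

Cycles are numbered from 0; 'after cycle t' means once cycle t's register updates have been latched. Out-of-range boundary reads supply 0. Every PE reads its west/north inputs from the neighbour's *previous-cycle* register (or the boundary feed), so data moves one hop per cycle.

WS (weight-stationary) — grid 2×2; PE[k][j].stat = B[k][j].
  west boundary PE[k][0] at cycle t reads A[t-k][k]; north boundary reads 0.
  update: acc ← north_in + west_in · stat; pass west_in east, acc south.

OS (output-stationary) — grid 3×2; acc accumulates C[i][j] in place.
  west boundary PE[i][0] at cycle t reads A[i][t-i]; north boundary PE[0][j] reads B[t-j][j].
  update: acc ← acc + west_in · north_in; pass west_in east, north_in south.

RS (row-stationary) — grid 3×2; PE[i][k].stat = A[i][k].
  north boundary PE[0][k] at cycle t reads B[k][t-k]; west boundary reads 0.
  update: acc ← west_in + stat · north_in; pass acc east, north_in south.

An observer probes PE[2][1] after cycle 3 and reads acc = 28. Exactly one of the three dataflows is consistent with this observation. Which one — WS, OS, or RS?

WS (2×2): PE[2][1] does not exist.
OS (3×2 grid), PE[2][1]:
  0: (2,1).acc=0  regs=<0,0>
  1: (2,1).acc=0  regs=<0,0>
  2: (2,1).acc=0  regs=<0,0>
  3: (2,1).acc=15  regs=<3,5>
RS (3×2 grid), PE[2][1]:
  0: (2,1).acc=0  regs=<0,0>
  1: (2,1).acc=0  regs=<0,0>
  2: (2,1).acc=0  regs=<0,0>
  3: (2,1).acc=28  regs=<28,4>

dataflow = RS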